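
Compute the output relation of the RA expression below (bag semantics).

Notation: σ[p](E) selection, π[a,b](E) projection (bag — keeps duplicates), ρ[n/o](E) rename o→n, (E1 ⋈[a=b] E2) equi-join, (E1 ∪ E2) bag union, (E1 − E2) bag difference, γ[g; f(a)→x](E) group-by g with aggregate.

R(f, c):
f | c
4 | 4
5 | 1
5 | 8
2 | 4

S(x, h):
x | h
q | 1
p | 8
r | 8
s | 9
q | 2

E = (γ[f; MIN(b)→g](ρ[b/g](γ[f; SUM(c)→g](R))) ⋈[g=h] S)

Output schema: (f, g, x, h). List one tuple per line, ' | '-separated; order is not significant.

Per-node cardinality:
  R → 4
  γ[f; SUM(c)→g](R) → 3
  ρ[b/g](γ[f; SUM(c)→g](R)) → 3
  γ[f; MIN(b)→g](ρ[b/g](γ[f; SUM(c)→g](R))) → 3
  S → 5
  (γ[f; MIN(b)→g](ρ[b/g](γ[f; SUM(c)→g](R))) ⋈[g=h] S) → 1

== RESULT ==
f | g | x | h
5 | 9 | s | 9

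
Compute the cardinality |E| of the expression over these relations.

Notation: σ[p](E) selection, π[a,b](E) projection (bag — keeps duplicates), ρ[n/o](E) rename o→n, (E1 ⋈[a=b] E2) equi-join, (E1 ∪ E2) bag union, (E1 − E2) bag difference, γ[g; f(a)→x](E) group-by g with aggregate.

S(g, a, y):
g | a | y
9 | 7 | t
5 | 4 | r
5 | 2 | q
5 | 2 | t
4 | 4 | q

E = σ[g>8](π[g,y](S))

Per-node cardinality:
  S → 5
  π[g,y](S) → 5
  σ[g>8](π[g,y](S)) → 1

|E| = 1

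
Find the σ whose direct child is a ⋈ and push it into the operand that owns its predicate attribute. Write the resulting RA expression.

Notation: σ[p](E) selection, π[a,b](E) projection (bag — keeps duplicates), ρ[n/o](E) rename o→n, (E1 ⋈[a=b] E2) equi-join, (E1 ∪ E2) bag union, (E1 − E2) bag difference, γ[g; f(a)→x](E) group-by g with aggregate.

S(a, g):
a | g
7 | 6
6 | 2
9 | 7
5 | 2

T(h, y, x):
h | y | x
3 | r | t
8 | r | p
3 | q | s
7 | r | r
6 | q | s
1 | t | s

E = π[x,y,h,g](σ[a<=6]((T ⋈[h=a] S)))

σ filters on a, owned by the right side.
E' = π[x,y,h,g]((T ⋈[h=a] σ[a<=6](S)))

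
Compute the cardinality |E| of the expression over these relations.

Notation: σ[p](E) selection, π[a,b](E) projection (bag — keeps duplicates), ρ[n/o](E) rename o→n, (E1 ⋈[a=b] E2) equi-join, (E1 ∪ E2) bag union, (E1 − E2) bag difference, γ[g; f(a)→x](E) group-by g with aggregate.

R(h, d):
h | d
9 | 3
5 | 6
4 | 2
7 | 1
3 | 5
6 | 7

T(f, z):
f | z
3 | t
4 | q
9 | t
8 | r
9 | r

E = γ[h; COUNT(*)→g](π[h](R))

Row counts bottom-up:
  R → 6
  π[h](R) → 6
  γ[h; COUNT(*)→g](π[h](R)) → 6

|E| = 6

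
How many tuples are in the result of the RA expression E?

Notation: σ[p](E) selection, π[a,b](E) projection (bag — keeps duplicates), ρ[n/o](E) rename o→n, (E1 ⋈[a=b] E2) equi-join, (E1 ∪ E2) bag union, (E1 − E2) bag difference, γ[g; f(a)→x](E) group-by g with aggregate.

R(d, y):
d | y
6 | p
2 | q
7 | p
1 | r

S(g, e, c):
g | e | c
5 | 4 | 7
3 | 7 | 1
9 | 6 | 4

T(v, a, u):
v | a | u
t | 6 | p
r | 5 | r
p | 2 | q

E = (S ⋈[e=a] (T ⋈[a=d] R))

Row counts bottom-up:
  S → 3
  T → 3
  R → 4
  (T ⋈[a=d] R) → 2
  (S ⋈[e=a] (T ⋈[a=d] R)) → 1

|E| = 1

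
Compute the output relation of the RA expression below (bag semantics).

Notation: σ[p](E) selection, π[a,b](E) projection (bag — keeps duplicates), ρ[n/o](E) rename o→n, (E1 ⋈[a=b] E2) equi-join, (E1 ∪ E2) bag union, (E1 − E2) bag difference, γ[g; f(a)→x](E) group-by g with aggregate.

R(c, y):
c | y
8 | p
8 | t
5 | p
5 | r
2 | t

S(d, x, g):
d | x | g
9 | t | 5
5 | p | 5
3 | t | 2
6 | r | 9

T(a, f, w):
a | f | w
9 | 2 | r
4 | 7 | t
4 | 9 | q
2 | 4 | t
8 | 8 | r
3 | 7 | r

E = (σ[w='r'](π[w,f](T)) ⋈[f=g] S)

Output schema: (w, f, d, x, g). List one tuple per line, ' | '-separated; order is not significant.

Stepwise |·|:
  T → 6
  π[w,f](T) → 6
  σ[w='r'](π[w,f](T)) → 3
  S → 4
  (σ[w='r'](π[w,f](T)) ⋈[f=g] S) → 1

== RESULT ==
w | f | d | x | g
r | 2 | 3 | t | 2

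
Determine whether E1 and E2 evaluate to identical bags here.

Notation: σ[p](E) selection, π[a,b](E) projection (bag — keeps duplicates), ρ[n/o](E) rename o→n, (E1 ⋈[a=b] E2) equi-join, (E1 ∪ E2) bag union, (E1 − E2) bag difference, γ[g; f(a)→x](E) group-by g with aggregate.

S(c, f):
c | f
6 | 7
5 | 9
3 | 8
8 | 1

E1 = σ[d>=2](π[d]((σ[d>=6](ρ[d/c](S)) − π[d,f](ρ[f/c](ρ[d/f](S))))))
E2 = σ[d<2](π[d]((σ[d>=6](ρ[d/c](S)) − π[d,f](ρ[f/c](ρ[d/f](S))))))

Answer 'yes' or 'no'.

E1 per-node cardinality:
  S → 4
  ρ[d/c](S) → 4
  σ[d>=6](ρ[d/c](S)) → 2
  S → 4
  ρ[d/f](S) → 4
  ρ[f/c](ρ[d/f](S)) → 4
  π[d,f](ρ[f/c](ρ[d/f](S))) → 4
  (σ[d>=6](ρ[d/c](S)) − π[d,f](ρ[f/c](ρ[d/f](S)))) → 2
  π[d]((σ[d>=6](ρ[d/c](S)) − π[d,f](ρ[f/c](ρ[d/f](S))))) → 2
  σ[d>=2](π[d]((σ[d>=6](ρ[d/c](S)) − π[d,f](ρ[f/c](ρ[d/f](S)))))) → 2
E2 per-node cardinality:
  S → 4
  ρ[d/c](S) → 4
  σ[d>=6](ρ[d/c](S)) → 2
  S → 4
  ρ[d/f](S) → 4
  ρ[f/c](ρ[d/f](S)) → 4
  π[d,f](ρ[f/c](ρ[d/f](S))) → 4
  (σ[d>=6](ρ[d/c](S)) − π[d,f](ρ[f/c](ρ[d/f](S)))) → 2
  π[d]((σ[d>=6](ρ[d/c](S)) − π[d,f](ρ[f/c](ρ[d/f](S))))) → 2
  σ[d<2](π[d]((σ[d>=6](ρ[d/c](S)) − π[d,f](ρ[f/c](ρ[d/f](S)))))) → 0

E1 result:
d
6
8
E2 result:
d
(0 rows)
Witness: (6,) appears 1× in E1 but 0× in E2.

no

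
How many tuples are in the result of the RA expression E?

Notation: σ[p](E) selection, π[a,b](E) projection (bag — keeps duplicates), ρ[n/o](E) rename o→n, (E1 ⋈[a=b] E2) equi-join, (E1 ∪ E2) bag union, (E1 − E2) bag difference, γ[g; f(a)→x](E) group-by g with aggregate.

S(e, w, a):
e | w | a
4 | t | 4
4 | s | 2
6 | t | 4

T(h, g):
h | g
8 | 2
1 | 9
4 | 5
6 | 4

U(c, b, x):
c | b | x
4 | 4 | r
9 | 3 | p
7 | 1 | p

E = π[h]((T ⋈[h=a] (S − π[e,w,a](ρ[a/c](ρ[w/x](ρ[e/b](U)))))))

Subexpression sizes:
  T → 4
  S → 3
  U → 3
  ρ[e/b](U) → 3
  ρ[w/x](ρ[e/b](U)) → 3
  ρ[a/c](ρ[w/x](ρ[e/b](U))) → 3
  π[e,w,a](ρ[a/c](ρ[w/x](ρ[e/b](U)))) → 3
  (S − π[e,w,a](ρ[a/c](ρ[w/x](ρ[e/b](U))))) → 3
  (T ⋈[h=a] (S − π[e,w,a](ρ[a/c](ρ[w/x](ρ[e/b](U)))))) → 2
  π[h]((T ⋈[h=a] (S − π[e,w,a](ρ[a/c](ρ[w/x](ρ[e/b](U))))))) → 2

|E| = 2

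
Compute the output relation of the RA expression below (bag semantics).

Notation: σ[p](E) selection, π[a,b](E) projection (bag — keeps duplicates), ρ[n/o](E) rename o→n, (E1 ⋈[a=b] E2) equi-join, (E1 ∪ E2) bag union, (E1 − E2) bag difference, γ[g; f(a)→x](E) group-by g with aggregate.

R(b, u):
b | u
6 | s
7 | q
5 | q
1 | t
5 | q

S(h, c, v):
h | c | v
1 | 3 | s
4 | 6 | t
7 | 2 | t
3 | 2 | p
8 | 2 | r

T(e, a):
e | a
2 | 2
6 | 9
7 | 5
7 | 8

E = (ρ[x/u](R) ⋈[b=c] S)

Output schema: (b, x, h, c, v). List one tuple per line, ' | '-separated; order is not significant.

Subexpression sizes:
  R → 5
  ρ[x/u](R) → 5
  S → 5
  (ρ[x/u](R) ⋈[b=c] S) → 1

== RESULT ==
b | x | h | c | v
6 | s | 4 | 6 | t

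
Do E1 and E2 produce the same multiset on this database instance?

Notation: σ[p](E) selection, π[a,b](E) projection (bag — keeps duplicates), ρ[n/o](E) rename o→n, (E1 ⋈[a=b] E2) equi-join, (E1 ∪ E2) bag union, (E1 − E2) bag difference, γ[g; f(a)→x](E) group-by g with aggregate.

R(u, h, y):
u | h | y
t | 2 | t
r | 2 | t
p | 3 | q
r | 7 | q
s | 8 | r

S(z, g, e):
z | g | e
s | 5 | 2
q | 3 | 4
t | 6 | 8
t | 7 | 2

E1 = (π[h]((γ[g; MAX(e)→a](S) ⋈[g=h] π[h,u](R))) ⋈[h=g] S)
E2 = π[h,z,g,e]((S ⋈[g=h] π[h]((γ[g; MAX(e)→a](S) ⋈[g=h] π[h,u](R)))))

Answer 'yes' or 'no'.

E1 stepwise |·|:
  S → 4
  γ[g; MAX(e)→a](S) → 4
  R → 5
  π[h,u](R) → 5
  (γ[g; MAX(e)→a](S) ⋈[g=h] π[h,u](R)) → 2
  π[h]((γ[g; MAX(e)→a](S) ⋈[g=h] π[h,u](R))) → 2
  S → 4
  (π[h]((γ[g; MAX(e)→a](S) ⋈[g=h] π[h,u](R))) ⋈[h=g] S) → 2
E2 stepwise |·|:
  S → 4
  S → 4
  γ[g; MAX(e)→a](S) → 4
  R → 5
  π[h,u](R) → 5
  (γ[g; MAX(e)→a](S) ⋈[g=h] π[h,u](R)) → 2
  π[h]((γ[g; MAX(e)→a](S) ⋈[g=h] π[h,u](R))) → 2
  (S ⋈[g=h] π[h]((γ[g; MAX(e)→a](S) ⋈[g=h] π[h,u](R)))) → 2
  π[h,z,g,e]((S ⋈[g=h] π[h]((γ[g; MAX(e)→a](S) ⋈[g=h] π[h,u](R))))) → 2

E1 and E2 produce the same multiset:
h | z | g | e
3 | q | 3 | 4
7 | t | 7 | 2

yes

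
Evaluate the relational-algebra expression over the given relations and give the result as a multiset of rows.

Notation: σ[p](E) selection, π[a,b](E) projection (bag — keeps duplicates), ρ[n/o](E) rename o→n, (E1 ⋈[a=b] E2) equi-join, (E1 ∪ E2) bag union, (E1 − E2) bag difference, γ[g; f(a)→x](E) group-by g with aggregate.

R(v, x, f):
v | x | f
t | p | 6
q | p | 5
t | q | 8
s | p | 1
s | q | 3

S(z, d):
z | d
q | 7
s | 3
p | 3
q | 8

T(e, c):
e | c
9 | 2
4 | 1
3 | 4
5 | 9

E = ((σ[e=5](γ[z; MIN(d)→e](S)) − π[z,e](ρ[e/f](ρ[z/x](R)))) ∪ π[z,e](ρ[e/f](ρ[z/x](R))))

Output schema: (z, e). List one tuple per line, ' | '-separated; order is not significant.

Subexpression sizes:
  S → 4
  γ[z; MIN(d)→e](S) → 3
  σ[e=5](γ[z; MIN(d)→e](S)) → 0
  R → 5
  ρ[z/x](R) → 5
  ρ[e/f](ρ[z/x](R)) → 5
  π[z,e](ρ[e/f](ρ[z/x](R))) → 5
  (σ[e=5](γ[z; MIN(d)→e](S)) − π[z,e](ρ[e/f](ρ[z/x](R)))) → 0
  R → 5
  ρ[z/x](R) → 5
  ρ[e/f](ρ[z/x](R)) → 5
  π[z,e](ρ[e/f](ρ[z/x](R))) → 5
  ((σ[e=5](γ[z; MIN(d)→e](S)) − π[z,e](ρ[e/f](ρ[z/x](R)))) ∪ π[z,e](ρ[e/f](ρ[z/x](R)))) → 5

== RESULT ==
z | e
p | 1
p | 5
p | 6
q | 3
q | 8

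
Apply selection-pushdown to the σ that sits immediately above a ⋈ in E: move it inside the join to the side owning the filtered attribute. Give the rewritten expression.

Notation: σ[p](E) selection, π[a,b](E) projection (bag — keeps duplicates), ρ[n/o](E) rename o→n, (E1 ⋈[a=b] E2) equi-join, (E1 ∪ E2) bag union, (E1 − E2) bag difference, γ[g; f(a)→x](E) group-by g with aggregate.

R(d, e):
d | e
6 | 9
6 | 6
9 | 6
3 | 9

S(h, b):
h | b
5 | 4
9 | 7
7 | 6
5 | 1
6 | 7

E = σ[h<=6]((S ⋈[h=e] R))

σ filters on h, owned by the left side.
E' = (σ[h<=6](S) ⋈[h=e] R)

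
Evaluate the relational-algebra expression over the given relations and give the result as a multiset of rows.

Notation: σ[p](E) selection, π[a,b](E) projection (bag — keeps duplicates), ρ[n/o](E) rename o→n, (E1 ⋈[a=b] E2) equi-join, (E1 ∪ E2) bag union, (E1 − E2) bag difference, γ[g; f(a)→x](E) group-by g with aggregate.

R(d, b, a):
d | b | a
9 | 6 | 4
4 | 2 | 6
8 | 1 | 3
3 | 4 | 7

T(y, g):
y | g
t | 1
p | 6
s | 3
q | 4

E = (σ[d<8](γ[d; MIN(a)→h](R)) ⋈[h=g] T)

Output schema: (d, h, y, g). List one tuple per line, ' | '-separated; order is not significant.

Subexpression sizes:
  R → 4
  γ[d; MIN(a)→h](R) → 4
  σ[d<8](γ[d; MIN(a)→h](R)) → 2
  T → 4
  (σ[d<8](γ[d; MIN(a)→h](R)) ⋈[h=g] T) → 1

== RESULT ==
d | h | y | g
4 | 6 | p | 6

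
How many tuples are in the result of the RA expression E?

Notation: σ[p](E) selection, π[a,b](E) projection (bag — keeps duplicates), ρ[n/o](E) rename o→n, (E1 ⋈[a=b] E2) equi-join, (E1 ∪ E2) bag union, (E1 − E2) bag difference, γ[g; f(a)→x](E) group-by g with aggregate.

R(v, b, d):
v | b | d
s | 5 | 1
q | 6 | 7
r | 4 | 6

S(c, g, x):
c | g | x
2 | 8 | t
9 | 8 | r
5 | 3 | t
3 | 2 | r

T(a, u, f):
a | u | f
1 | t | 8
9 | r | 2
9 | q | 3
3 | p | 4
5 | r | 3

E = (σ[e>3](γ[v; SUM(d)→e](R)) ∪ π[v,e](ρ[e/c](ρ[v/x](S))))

Subexpression sizes:
  R → 3
  γ[v; SUM(d)→e](R) → 3
  σ[e>3](γ[v; SUM(d)→e](R)) → 2
  S → 4
  ρ[v/x](S) → 4
  ρ[e/c](ρ[v/x](S)) → 4
  π[v,e](ρ[e/c](ρ[v/x](S))) → 4
  (σ[e>3](γ[v; SUM(d)→e](R)) ∪ π[v,e](ρ[e/c](ρ[v/x](S)))) → 6

|E| = 6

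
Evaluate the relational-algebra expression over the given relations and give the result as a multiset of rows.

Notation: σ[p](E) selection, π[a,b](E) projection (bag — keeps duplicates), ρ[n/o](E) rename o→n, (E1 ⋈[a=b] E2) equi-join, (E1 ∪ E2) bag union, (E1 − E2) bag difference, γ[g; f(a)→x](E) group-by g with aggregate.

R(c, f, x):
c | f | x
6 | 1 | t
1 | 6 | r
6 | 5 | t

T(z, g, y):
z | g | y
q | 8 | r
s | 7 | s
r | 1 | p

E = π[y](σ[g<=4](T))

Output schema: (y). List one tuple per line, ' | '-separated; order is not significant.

Stepwise |·|:
  T → 3
  σ[g<=4](T) → 1
  π[y](σ[g<=4](T)) → 1

== RESULT ==
y
p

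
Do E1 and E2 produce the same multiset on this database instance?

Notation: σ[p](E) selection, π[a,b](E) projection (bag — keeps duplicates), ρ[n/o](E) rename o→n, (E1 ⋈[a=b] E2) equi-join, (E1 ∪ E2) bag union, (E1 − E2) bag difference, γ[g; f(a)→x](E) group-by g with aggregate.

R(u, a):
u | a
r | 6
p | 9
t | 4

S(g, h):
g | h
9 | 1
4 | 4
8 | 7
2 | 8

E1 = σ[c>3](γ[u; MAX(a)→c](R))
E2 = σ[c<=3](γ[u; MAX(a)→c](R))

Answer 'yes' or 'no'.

E1 per-node cardinality:
  R → 3
  γ[u; MAX(a)→c](R) → 3
  σ[c>3](γ[u; MAX(a)→c](R)) → 3
E2 per-node cardinality:
  R → 3
  γ[u; MAX(a)→c](R) → 3
  σ[c<=3](γ[u; MAX(a)→c](R)) → 0

E1 result:
u | c
p | 9
r | 6
t | 4
E2 result:
u | c
(0 rows)
Witness: ('p', 9) appears 1× in E1 but 0× in E2.

no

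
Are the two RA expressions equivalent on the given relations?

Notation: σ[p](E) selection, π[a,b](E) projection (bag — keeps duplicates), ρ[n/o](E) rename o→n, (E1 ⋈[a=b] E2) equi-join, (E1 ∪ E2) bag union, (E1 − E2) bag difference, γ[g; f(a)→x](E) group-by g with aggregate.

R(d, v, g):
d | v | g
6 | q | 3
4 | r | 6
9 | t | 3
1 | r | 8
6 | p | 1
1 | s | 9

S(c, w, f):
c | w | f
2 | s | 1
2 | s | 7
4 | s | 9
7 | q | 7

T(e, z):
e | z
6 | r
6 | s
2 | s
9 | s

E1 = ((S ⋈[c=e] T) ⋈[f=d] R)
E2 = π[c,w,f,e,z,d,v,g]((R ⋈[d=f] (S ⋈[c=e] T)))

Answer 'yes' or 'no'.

E1 per-node cardinality:
  S → 4
  T → 4
  (S ⋈[c=e] T) → 2
  R → 6
  ((S ⋈[c=e] T) ⋈[f=d] R) → 2
E2 per-node cardinality:
  R → 6
  S → 4
  T → 4
  (S ⋈[c=e] T) → 2
  (R ⋈[d=f] (S ⋈[c=e] T)) → 2
  π[c,w,f,e,z,d,v,g]((R ⋈[d=f] (S ⋈[c=e] T))) → 2

E1 and E2 produce the same multiset:
c | w | f | e | z | d | v | g
2 | s | 1 | 2 | s | 1 | r | 8
2 | s | 1 | 2 | s | 1 | s | 9

yes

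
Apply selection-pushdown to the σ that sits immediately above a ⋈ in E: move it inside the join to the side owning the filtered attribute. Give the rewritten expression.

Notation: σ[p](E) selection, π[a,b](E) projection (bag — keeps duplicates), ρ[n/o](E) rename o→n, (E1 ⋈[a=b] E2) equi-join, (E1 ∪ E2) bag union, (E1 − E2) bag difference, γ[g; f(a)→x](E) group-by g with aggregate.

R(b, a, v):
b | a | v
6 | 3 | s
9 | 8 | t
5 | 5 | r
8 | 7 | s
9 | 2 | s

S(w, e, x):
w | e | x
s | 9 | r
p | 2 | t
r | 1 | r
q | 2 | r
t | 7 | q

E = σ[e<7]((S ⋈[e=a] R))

σ filters on e, owned by the left side.
E' = (σ[e<7](S) ⋈[e=a] R)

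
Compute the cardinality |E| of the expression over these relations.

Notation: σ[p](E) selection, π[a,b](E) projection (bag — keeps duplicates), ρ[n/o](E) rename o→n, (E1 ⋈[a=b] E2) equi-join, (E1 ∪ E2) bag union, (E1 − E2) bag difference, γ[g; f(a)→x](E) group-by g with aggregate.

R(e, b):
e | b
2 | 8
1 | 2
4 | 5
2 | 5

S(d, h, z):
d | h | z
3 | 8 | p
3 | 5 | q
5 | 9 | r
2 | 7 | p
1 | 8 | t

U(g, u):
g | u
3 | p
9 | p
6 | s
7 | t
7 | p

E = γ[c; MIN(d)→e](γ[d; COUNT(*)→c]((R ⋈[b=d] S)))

Row counts bottom-up:
  R → 4
  S → 5
  (R ⋈[b=d] S) → 3
  γ[d; COUNT(*)→c]((R ⋈[b=d] S)) → 2
  γ[c; MIN(d)→e](γ[d; COUNT(*)→c]((R ⋈[b=d] S))) → 2

|E| = 2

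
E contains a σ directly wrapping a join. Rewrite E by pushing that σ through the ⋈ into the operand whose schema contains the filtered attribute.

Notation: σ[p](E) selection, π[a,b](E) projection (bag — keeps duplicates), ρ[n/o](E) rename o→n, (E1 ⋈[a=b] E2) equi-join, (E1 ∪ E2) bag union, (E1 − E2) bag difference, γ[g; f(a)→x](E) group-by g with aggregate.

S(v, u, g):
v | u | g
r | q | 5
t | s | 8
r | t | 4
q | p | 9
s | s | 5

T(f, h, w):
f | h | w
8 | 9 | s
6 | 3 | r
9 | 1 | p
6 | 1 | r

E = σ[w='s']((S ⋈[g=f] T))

σ filters on w, owned by the right side.
E' = (S ⋈[g=f] σ[w='s'](T))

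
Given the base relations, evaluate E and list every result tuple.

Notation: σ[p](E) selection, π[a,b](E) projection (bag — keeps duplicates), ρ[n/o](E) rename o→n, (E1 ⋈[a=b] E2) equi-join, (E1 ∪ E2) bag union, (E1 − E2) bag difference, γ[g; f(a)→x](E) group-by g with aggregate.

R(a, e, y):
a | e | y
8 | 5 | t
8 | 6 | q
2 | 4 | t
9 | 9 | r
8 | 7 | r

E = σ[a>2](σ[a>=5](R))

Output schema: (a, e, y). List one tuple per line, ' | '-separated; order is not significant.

Per-node cardinality:
  R → 5
  σ[a>=5](R) → 4
  σ[a>2](σ[a>=5](R)) → 4

== RESULT ==
a | e | y
8 | 5 | t
8 | 6 | q
8 | 7 | r
9 | 9 | r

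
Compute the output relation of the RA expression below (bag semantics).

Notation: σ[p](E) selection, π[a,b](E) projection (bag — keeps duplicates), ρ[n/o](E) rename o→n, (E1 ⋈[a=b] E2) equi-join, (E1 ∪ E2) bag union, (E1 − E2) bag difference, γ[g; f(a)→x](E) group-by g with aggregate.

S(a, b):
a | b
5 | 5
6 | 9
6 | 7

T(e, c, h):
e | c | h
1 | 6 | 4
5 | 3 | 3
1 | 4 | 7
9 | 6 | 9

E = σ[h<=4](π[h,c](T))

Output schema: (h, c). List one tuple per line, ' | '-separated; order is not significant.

Row counts bottom-up:
  T → 4
  π[h,c](T) → 4
  σ[h<=4](π[h,c](T)) → 2

== RESULT ==
h | c
3 | 3
4 | 6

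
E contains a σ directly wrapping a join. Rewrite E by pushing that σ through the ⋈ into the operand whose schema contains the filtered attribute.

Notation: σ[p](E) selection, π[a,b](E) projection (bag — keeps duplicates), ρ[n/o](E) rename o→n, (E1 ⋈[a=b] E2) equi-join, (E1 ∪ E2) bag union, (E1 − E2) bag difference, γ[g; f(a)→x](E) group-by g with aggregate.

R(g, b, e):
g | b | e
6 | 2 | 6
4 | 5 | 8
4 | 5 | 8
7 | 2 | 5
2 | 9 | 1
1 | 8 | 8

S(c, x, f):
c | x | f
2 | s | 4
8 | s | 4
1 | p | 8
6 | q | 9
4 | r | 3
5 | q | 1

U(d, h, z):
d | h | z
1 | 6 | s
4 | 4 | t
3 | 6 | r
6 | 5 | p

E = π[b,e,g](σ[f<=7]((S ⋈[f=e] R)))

σ filters on f, owned by the left side.
E' = π[b,e,g]((σ[f<=7](S) ⋈[f=e] R))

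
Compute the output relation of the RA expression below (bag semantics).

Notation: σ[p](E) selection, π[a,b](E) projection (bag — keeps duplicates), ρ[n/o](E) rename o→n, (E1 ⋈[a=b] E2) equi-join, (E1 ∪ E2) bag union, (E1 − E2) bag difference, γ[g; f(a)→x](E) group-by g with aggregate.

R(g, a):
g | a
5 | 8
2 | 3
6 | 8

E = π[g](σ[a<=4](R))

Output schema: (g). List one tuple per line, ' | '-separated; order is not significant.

Subexpression sizes:
  R → 3
  σ[a<=4](R) → 1
  π[g](σ[a<=4](R)) → 1

== RESULT ==
g
2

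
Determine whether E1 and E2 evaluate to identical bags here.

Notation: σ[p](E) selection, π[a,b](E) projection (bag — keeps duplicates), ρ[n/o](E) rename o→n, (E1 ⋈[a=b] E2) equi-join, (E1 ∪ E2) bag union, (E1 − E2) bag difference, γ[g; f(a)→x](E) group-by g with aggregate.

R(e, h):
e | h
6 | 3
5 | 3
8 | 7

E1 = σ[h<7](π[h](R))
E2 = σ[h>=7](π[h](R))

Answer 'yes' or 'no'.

E1 per-node cardinality:
  R → 3
  π[h](R) → 3
  σ[h<7](π[h](R)) → 2
E2 per-node cardinality:
  R → 3
  π[h](R) → 3
  σ[h>=7](π[h](R)) → 1

E1 result:
h
3
3
E2 result:
h
7
Witness: (7,) appears 0× in E1 but 1× in E2.

no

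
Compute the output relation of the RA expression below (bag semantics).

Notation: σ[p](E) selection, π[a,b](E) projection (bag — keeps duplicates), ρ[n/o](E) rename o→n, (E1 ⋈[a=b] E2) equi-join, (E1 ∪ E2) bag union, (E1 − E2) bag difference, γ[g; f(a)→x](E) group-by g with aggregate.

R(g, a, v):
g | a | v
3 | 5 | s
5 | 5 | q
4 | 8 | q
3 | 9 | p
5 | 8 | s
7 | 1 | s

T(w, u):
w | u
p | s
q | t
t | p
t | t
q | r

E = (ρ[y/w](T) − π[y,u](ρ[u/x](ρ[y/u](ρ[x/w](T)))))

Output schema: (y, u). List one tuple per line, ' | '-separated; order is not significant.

Per-node cardinality:
  T → 5
  ρ[y/w](T) → 5
  T → 5
  ρ[x/w](T) → 5
  ρ[y/u](ρ[x/w](T)) → 5
  ρ[u/x](ρ[y/u](ρ[x/w](T))) → 5
  π[y,u](ρ[u/x](ρ[y/u](ρ[x/w](T)))) → 5
  (ρ[y/w](T) − π[y,u](ρ[u/x](ρ[y/u](ρ[x/w](T))))) → 4

== RESULT ==
y | u
p | s
q | r
q | t
t | p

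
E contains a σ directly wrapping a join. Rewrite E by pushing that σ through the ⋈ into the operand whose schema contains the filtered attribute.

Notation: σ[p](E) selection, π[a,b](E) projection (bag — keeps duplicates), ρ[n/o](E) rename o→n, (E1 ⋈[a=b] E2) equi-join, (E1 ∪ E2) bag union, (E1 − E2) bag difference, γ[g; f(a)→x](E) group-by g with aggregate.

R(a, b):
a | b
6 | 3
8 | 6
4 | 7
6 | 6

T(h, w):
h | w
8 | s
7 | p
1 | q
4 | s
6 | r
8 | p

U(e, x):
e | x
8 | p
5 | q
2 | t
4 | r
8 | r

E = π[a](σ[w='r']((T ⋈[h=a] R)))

σ filters on w, owned by the left side.
E' = π[a]((σ[w='r'](T) ⋈[h=a] R))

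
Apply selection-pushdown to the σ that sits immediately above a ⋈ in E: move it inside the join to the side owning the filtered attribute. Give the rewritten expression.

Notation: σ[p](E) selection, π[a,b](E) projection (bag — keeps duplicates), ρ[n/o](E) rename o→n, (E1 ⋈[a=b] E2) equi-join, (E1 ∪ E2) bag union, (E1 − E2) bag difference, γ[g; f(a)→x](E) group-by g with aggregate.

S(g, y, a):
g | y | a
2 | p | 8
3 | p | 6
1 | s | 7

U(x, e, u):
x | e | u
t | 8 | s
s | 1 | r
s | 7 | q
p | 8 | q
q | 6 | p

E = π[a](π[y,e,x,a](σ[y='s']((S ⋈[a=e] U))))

σ filters on y, owned by the left side.
E' = π[a](π[y,e,x,a]((σ[y='s'](S) ⋈[a=e] U)))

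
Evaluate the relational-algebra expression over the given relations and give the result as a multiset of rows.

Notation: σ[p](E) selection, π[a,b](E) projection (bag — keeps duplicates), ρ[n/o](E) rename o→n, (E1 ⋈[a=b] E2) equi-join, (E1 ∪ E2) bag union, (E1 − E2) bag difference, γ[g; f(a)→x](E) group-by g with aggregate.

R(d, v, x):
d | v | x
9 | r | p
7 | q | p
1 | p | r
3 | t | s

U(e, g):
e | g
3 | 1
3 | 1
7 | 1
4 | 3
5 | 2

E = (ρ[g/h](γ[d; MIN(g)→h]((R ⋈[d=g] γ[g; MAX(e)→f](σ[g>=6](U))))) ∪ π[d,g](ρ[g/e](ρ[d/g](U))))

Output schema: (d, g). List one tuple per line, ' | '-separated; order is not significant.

Per-node cardinality:
  R → 4
  U → 5
  σ[g>=6](U) → 0
  γ[g; MAX(e)→f](σ[g>=6](U)) → 0
  (R ⋈[d=g] γ[g; MAX(e)→f](σ[g>=6](U))) → 0
  γ[d; MIN(g)→h]((R ⋈[d=g] γ[g; MAX(e)→f](σ[g>=6](U)))) → 0
  ρ[g/h](γ[d; MIN(g)→h]((R ⋈[d=g] γ[g; MAX(e)→f](σ[g>=6](U))))) → 0
  U → 5
  ρ[d/g](U) → 5
  ρ[g/e](ρ[d/g](U)) → 5
  π[d,g](ρ[g/e](ρ[d/g](U))) → 5
  (ρ[g/h](γ[d; MIN(g)→h]((R ⋈[d=g] γ[g; MAX(e)→f](σ[g>=6](U))))) ∪ π[d,g](ρ[g/e](ρ[d/g](U)))) → 5

== RESULT ==
d | g
1 | 3
1 | 3
1 | 7
2 | 5
3 | 4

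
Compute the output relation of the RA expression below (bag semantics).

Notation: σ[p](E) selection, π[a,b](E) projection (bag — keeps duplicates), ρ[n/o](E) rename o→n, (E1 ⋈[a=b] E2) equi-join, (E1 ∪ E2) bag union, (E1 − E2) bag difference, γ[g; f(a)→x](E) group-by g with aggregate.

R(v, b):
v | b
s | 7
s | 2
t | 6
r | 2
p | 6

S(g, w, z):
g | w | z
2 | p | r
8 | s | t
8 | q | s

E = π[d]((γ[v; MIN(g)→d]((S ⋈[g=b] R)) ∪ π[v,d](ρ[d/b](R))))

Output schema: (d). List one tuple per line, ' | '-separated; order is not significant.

Subexpression sizes:
  S → 3
  R → 5
  (S ⋈[g=b] R) → 2
  γ[v; MIN(g)→d]((S ⋈[g=b] R)) → 2
  R → 5
  ρ[d/b](R) → 5
  π[v,d](ρ[d/b](R)) → 5
  (γ[v; MIN(g)→d]((S ⋈[g=b] R)) ∪ π[v,d](ρ[d/b](R))) → 7
  π[d]((γ[v; MIN(g)→d]((S ⋈[g=b] R)) ∪ π[v,d](ρ[d/b](R)))) → 7

== RESULT ==
d
2
2
2
2
6
6
7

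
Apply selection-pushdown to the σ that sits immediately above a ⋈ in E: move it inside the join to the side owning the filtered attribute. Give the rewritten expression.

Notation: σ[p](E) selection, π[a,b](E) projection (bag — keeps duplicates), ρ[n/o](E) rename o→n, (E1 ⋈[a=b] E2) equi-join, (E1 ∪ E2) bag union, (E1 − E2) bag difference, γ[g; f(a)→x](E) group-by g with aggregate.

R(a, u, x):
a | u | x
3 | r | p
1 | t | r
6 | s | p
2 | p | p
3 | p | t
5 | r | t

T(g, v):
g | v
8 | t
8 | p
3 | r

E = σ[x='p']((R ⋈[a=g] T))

σ filters on x, owned by the left side.
E' = (σ[x='p'](R) ⋈[a=g] T)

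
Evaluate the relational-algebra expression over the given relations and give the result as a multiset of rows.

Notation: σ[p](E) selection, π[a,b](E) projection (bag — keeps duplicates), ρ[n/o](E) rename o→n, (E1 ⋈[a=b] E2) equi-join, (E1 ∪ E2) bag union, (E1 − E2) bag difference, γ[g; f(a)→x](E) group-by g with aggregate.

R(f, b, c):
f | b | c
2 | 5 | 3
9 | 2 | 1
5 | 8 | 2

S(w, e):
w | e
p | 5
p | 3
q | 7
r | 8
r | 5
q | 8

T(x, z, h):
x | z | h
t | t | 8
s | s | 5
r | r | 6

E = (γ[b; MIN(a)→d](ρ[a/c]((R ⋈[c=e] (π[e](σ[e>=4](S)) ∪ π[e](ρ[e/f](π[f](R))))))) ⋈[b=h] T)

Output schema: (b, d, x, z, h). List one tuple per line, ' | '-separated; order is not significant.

Subexpression sizes:
  R → 3
  S → 6
  σ[e>=4](S) → 5
  π[e](σ[e>=4](S)) → 5
  R → 3
  π[f](R) → 3
  ρ[e/f](π[f](R)) → 3
  π[e](ρ[e/f](π[f](R))) → 3
  (π[e](σ[e>=4](S)) ∪ π[e](ρ[e/f](π[f](R)))) → 8
  (R ⋈[c=e] (π[e](σ[e>=4](S)) ∪ π[e](ρ[e/f](π[f](R))))) → 1
  ρ[a/c]((R ⋈[c=e] (π[e](σ[e>=4](S)) ∪ π[e](ρ[e/f](π[f](R)))))) → 1
  γ[b; MIN(a)→d](ρ[a/c]((R ⋈[c=e] (π[e](σ[e>=4](S)) ∪ π[e](ρ[e/f](π[f](R))))))) → 1
  T → 3
  (γ[b; MIN(a)→d](ρ[a/c]((R ⋈[c=e] (π[e](σ[e>=4](S)) ∪ π[e](ρ[e/f](π[f](R))))))) ⋈[b=h] T) → 1

== RESULT ==
b | d | x | z | h
8 | 2 | t | t | 8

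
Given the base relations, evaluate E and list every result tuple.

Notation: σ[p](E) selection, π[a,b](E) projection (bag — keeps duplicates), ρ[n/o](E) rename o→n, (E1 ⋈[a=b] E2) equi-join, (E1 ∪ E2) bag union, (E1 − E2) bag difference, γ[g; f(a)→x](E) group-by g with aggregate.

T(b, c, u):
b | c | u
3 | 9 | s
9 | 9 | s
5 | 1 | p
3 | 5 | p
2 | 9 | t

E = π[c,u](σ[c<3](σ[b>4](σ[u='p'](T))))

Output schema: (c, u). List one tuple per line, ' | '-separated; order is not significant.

Per-node cardinality:
  T → 5
  σ[u='p'](T) → 2
  σ[b>4](σ[u='p'](T)) → 1
  σ[c<3](σ[b>4](σ[u='p'](T))) → 1
  π[c,u](σ[c<3](σ[b>4](σ[u='p'](T)))) → 1

== RESULT ==
c | u
1 | p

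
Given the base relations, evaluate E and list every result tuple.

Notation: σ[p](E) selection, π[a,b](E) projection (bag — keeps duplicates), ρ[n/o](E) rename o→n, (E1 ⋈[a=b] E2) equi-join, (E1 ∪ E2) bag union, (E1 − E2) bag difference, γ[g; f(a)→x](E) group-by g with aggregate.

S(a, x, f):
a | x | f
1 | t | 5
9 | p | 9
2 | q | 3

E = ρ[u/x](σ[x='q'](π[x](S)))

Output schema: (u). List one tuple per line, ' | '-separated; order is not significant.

Row counts bottom-up:
  S → 3
  π[x](S) → 3
  σ[x='q'](π[x](S)) → 1
  ρ[u/x](σ[x='q'](π[x](S))) → 1

== RESULT ==
u
q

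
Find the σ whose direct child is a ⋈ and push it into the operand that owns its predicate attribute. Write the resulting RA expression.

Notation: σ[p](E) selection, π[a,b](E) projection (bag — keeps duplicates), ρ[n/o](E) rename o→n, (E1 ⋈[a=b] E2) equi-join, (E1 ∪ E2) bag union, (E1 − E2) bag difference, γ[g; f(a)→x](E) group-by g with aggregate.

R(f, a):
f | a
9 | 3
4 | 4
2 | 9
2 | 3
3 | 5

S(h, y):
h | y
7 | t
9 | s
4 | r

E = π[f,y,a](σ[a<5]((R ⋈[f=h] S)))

σ filters on a, owned by the left side.
E' = π[f,y,a]((σ[a<5](R) ⋈[f=h] S))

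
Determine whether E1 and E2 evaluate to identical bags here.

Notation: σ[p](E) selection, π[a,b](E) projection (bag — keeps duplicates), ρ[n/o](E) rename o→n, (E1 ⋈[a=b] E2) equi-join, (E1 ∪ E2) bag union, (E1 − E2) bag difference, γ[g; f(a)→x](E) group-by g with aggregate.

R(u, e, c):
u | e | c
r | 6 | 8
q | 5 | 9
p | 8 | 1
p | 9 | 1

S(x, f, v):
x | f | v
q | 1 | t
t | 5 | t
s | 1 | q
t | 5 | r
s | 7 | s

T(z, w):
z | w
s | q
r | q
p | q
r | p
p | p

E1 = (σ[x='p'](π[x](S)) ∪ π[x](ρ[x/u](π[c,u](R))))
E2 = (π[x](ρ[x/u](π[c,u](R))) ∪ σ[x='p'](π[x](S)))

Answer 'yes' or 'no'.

E1 stepwise |·|:
  S → 5
  π[x](S) → 5
  σ[x='p'](π[x](S)) → 0
  R → 4
  π[c,u](R) → 4
  ρ[x/u](π[c,u](R)) → 4
  π[x](ρ[x/u](π[c,u](R))) → 4
  (σ[x='p'](π[x](S)) ∪ π[x](ρ[x/u](π[c,u](R)))) → 4
E2 stepwise |·|:
  R → 4
  π[c,u](R) → 4
  ρ[x/u](π[c,u](R)) → 4
  π[x](ρ[x/u](π[c,u](R))) → 4
  S → 5
  π[x](S) → 5
  σ[x='p'](π[x](S)) → 0
  (π[x](ρ[x/u](π[c,u](R))) ∪ σ[x='p'](π[x](S))) → 4

E1 and E2 produce the same multiset:
x
p
p
q
r

yes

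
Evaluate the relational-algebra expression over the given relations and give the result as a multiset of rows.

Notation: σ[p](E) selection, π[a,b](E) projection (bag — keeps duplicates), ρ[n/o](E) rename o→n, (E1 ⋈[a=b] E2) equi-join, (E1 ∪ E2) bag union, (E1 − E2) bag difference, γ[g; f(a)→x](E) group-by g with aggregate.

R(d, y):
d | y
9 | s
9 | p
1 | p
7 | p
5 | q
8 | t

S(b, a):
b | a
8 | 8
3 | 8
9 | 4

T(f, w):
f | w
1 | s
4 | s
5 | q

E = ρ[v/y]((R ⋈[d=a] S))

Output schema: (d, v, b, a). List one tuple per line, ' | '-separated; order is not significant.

Row counts bottom-up:
  R → 6
  S → 3
  (R ⋈[d=a] S) → 2
  ρ[v/y]((R ⋈[d=a] S)) → 2

== RESULT ==
d | v | b | a
8 | t | 3 | 8
8 | t | 8 | 8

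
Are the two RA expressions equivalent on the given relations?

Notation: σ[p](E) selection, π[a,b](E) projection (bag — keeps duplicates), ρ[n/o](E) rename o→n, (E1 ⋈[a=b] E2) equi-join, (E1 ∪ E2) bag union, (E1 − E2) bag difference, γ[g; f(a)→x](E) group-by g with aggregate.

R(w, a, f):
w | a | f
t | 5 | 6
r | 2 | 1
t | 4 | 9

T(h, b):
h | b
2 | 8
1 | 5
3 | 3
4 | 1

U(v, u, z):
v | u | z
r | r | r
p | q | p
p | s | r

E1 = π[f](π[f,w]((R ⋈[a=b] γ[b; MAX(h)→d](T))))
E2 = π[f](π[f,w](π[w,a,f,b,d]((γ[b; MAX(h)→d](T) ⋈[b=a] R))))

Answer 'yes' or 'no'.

E1 row counts bottom-up:
  R → 3
  T → 4
  γ[b; MAX(h)→d](T) → 4
  (R ⋈[a=b] γ[b; MAX(h)→d](T)) → 1
  π[f,w]((R ⋈[a=b] γ[b; MAX(h)→d](T))) → 1
  π[f](π[f,w]((R ⋈[a=b] γ[b; MAX(h)→d](T)))) → 1
E2 row counts bottom-up:
  T → 4
  γ[b; MAX(h)→d](T) → 4
  R → 3
  (γ[b; MAX(h)→d](T) ⋈[b=a] R) → 1
  π[w,a,f,b,d]((γ[b; MAX(h)→d](T) ⋈[b=a] R)) → 1
  π[f,w](π[w,a,f,b,d]((γ[b; MAX(h)→d](T) ⋈[b=a] R))) → 1
  π[f](π[f,w](π[w,a,f,b,d]((γ[b; MAX(h)→d](T) ⋈[b=a] R)))) → 1

E1 and E2 produce the same multiset:
f
6

yes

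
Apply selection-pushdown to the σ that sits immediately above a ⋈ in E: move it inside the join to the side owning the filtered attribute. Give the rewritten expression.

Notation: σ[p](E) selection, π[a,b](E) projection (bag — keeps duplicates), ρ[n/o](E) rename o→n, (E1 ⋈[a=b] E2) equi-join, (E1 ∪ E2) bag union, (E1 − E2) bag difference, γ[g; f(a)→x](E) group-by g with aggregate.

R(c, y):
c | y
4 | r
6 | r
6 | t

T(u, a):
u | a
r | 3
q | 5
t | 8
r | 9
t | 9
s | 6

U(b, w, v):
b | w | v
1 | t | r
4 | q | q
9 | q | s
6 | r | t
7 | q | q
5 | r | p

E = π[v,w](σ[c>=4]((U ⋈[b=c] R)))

σ filters on c, owned by the right side.
E' = π[v,w]((U ⋈[b=c] σ[c>=4](R)))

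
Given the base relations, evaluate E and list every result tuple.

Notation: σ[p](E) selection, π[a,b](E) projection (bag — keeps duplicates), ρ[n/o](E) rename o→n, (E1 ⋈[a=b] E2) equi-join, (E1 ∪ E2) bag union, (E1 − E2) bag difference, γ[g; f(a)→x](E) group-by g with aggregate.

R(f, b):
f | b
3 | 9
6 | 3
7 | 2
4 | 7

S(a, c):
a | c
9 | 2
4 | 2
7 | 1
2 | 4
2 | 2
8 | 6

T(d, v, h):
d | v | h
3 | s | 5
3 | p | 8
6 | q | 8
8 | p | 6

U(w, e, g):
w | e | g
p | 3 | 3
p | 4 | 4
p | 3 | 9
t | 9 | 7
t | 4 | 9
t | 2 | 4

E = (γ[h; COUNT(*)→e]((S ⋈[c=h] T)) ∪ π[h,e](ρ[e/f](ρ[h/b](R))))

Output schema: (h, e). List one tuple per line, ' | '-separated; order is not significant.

Row counts bottom-up:
  S → 6
  T → 4
  (S ⋈[c=h] T) → 1
  γ[h; COUNT(*)→e]((S ⋈[c=h] T)) → 1
  R → 4
  ρ[h/b](R) → 4
  ρ[e/f](ρ[h/b](R)) → 4
  π[h,e](ρ[e/f](ρ[h/b](R))) → 4
  (γ[h; COUNT(*)→e]((S ⋈[c=h] T)) ∪ π[h,e](ρ[e/f](ρ[h/b](R)))) → 5

== RESULT ==
h | e
2 | 7
3 | 6
6 | 1
7 | 4
9 | 3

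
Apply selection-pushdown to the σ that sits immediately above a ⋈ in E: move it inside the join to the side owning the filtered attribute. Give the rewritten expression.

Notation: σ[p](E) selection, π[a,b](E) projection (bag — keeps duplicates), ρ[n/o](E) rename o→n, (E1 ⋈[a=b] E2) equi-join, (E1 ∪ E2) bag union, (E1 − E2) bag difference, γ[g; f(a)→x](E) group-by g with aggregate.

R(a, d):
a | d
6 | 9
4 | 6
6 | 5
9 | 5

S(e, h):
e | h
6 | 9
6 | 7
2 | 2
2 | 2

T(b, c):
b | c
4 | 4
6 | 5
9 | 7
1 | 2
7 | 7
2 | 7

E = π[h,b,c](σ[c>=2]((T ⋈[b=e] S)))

σ filters on c, owned by the left side.
E' = π[h,b,c]((σ[c>=2](T) ⋈[b=e] S))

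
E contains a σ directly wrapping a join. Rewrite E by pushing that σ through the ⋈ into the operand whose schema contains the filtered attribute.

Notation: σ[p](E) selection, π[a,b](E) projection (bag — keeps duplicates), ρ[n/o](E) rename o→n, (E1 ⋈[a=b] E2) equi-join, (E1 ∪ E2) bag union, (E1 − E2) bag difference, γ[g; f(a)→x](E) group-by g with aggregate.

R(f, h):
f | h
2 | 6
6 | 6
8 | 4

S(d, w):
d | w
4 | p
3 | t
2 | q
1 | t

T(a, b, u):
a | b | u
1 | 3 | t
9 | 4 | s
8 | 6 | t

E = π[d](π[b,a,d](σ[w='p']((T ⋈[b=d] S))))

σ filters on w, owned by the right side.
E' = π[d](π[b,a,d]((T ⋈[b=d] σ[w='p'](S))))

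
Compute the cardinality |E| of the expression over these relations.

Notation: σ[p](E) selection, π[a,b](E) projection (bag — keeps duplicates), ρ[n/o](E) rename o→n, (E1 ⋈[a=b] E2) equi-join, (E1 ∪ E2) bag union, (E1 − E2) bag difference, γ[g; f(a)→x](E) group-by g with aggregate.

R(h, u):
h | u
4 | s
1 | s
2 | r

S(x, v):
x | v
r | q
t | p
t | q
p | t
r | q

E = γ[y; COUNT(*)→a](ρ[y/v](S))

Subexpression sizes:
  S → 5
  ρ[y/v](S) → 5
  γ[y; COUNT(*)→a](ρ[y/v](S)) → 3

|E| = 3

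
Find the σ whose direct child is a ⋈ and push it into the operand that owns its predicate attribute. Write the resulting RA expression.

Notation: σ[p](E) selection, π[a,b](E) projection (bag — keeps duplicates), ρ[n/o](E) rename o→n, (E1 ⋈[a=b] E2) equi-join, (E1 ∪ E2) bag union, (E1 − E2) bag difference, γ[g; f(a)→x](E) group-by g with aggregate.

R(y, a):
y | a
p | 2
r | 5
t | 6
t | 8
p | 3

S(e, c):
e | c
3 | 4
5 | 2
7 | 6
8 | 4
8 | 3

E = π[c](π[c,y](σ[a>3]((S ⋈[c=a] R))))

σ filters on a, owned by the right side.
E' = π[c](π[c,y]((S ⋈[c=a] σ[a>3](R))))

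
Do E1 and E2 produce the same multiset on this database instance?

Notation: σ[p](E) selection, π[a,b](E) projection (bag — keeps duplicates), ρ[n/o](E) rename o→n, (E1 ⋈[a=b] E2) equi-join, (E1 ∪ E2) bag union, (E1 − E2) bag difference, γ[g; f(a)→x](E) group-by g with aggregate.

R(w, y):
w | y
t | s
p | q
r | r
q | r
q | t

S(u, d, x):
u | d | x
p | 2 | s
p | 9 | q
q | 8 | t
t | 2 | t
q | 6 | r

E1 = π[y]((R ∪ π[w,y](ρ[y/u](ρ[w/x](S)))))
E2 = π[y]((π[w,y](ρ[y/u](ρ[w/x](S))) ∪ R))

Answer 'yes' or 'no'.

E1 subexpression sizes:
  R → 5
  S → 5
  ρ[w/x](S) → 5
  ρ[y/u](ρ[w/x](S)) → 5
  π[w,y](ρ[y/u](ρ[w/x](S))) → 5
  (R ∪ π[w,y](ρ[y/u](ρ[w/x](S)))) → 10
  π[y]((R ∪ π[w,y](ρ[y/u](ρ[w/x](S))))) → 10
E2 subexpression sizes:
  S → 5
  ρ[w/x](S) → 5
  ρ[y/u](ρ[w/x](S)) → 5
  π[w,y](ρ[y/u](ρ[w/x](S))) → 5
  R → 5
  (π[w,y](ρ[y/u](ρ[w/x](S))) ∪ R) → 10
  π[y]((π[w,y](ρ[y/u](ρ[w/x](S))) ∪ R)) → 10

E1 and E2 produce the same multiset:
y
p
p
q
q
q
r
r
s
t
t

yes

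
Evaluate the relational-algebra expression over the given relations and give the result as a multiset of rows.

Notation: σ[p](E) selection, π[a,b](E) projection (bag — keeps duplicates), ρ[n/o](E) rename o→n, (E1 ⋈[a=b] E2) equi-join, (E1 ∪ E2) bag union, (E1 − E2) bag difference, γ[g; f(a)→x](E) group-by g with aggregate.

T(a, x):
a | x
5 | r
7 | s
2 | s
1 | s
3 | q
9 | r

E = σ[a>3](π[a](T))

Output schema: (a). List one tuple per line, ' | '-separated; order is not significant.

Stepwise |·|:
  T → 6
  π[a](T) → 6
  σ[a>3](π[a](T)) → 3

== RESULT ==
a
5
7
9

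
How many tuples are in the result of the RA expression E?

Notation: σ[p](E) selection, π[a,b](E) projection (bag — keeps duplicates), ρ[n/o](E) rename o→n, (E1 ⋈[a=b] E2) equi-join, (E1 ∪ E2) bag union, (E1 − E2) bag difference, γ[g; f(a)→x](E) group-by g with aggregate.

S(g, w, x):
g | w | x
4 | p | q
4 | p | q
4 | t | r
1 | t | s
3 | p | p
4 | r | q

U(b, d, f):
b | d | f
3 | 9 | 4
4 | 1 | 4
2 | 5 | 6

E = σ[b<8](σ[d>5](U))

Per-node cardinality:
  U → 3
  σ[d>5](U) → 1
  σ[b<8](σ[d>5](U)) → 1

|E| = 1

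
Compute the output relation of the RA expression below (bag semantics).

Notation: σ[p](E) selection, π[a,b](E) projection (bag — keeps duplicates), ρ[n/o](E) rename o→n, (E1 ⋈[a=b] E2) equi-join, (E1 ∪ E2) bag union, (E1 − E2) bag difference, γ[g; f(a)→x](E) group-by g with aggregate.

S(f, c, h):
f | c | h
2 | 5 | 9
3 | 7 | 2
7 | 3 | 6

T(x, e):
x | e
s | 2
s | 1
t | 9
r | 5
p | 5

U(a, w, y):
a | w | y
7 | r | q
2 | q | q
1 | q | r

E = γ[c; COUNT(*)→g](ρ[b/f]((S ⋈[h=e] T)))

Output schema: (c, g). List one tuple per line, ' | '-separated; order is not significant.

Subexpression sizes:
  S → 3
  T → 5
  (S ⋈[h=e] T) → 2
  ρ[b/f]((S ⋈[h=e] T)) → 2
  γ[c; COUNT(*)→g](ρ[b/f]((S ⋈[h=e] T))) → 2

== RESULT ==
c | g
5 | 1
7 | 1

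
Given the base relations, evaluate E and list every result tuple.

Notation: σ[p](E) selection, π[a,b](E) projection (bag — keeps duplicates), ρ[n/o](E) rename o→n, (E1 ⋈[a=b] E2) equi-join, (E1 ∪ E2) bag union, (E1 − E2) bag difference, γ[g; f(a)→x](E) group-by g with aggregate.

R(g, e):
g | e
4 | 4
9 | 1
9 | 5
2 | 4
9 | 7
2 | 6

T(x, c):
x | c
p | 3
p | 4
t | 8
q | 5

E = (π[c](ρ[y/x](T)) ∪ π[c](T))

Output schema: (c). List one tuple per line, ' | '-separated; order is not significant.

Row counts bottom-up:
  T → 4
  ρ[y/x](T) → 4
  π[c](ρ[y/x](T)) → 4
  T → 4
  π[c](T) → 4
  (π[c](ρ[y/x](T)) ∪ π[c](T)) → 8

== RESULT ==
c
3
3
4
4
5
5
8
8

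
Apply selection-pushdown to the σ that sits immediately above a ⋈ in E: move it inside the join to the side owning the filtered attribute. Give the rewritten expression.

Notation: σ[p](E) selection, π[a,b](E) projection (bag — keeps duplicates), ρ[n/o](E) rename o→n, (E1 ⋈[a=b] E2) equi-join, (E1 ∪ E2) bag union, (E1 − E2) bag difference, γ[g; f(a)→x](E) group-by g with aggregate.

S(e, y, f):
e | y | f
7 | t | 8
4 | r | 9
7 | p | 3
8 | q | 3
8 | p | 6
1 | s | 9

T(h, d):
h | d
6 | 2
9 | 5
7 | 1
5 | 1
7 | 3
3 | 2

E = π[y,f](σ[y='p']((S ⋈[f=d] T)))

σ filters on y, owned by the left side.
E' = π[y,f]((σ[y='p'](S) ⋈[f=d] T))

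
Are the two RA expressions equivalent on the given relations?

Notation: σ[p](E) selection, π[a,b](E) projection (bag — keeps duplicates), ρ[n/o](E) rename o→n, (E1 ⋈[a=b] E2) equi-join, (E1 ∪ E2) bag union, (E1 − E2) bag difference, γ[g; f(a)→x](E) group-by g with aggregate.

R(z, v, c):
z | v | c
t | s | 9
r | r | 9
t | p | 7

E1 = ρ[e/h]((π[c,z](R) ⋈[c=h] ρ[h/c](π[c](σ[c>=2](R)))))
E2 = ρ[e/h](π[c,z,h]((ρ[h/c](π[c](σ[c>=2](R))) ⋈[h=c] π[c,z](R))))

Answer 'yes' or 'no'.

E1 per-node cardinality:
  R → 3
  π[c,z](R) → 3
  R → 3
  σ[c>=2](R) → 3
  π[c](σ[c>=2](R)) → 3
  ρ[h/c](π[c](σ[c>=2](R))) → 3
  (π[c,z](R) ⋈[c=h] ρ[h/c](π[c](σ[c>=2](R)))) → 5
  ρ[e/h]((π[c,z](R) ⋈[c=h] ρ[h/c](π[c](σ[c>=2](R))))) → 5
E2 per-node cardinality:
  R → 3
  σ[c>=2](R) → 3
  π[c](σ[c>=2](R)) → 3
  ρ[h/c](π[c](σ[c>=2](R))) → 3
  R → 3
  π[c,z](R) → 3
  (ρ[h/c](π[c](σ[c>=2](R))) ⋈[h=c] π[c,z](R)) → 5
  π[c,z,h]((ρ[h/c](π[c](σ[c>=2](R))) ⋈[h=c] π[c,z](R))) → 5
  ρ[e/h](π[c,z,h]((ρ[h/c](π[c](σ[c>=2](R))) ⋈[h=c] π[c,z](R)))) → 5

E1 and E2 produce the same multiset:
c | z | e
7 | t | 7
9 | r | 9
9 | r | 9
9 | t | 9
9 | t | 9

yes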